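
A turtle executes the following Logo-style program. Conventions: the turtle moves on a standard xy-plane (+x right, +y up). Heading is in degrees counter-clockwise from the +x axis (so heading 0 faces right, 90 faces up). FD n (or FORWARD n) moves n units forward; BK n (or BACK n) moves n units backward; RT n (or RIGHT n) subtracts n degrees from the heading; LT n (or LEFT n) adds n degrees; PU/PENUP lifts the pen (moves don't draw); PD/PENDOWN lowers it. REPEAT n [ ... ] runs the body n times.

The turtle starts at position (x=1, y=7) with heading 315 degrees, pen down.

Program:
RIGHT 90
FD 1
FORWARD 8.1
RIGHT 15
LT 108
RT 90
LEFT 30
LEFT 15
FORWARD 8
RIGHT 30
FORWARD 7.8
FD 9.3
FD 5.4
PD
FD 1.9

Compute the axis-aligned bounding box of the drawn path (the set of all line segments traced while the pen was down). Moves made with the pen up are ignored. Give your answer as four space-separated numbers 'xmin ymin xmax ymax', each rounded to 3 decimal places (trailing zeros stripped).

Executing turtle program step by step:
Start: pos=(1,7), heading=315, pen down
RT 90: heading 315 -> 225
FD 1: (1,7) -> (0.293,6.293) [heading=225, draw]
FD 8.1: (0.293,6.293) -> (-5.435,0.565) [heading=225, draw]
RT 15: heading 225 -> 210
LT 108: heading 210 -> 318
RT 90: heading 318 -> 228
LT 30: heading 228 -> 258
LT 15: heading 258 -> 273
FD 8: (-5.435,0.565) -> (-5.016,-7.424) [heading=273, draw]
RT 30: heading 273 -> 243
FD 7.8: (-5.016,-7.424) -> (-8.557,-14.374) [heading=243, draw]
FD 9.3: (-8.557,-14.374) -> (-12.779,-22.66) [heading=243, draw]
FD 5.4: (-12.779,-22.66) -> (-15.231,-27.471) [heading=243, draw]
PD: pen down
FD 1.9: (-15.231,-27.471) -> (-16.093,-29.164) [heading=243, draw]
Final: pos=(-16.093,-29.164), heading=243, 7 segment(s) drawn

Segment endpoints: x in {-16.093, -15.231, -12.779, -8.557, -5.435, -5.016, 0.293, 1}, y in {-29.164, -27.471, -22.66, -14.374, -7.424, 0.565, 6.293, 7}
xmin=-16.093, ymin=-29.164, xmax=1, ymax=7

Answer: -16.093 -29.164 1 7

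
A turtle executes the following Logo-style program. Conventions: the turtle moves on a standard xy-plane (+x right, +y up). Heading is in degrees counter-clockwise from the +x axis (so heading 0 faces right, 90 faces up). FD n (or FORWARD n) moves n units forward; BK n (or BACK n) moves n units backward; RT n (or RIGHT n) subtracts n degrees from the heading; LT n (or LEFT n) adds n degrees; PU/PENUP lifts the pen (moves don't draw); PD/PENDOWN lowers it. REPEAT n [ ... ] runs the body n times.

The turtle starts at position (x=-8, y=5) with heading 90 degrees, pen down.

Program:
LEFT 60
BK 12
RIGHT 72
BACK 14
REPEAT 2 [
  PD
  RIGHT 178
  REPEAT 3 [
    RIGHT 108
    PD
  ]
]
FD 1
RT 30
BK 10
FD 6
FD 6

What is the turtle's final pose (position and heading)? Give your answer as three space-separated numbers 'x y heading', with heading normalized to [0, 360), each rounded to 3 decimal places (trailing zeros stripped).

Answer: -2.536 -12.598 124

Derivation:
Executing turtle program step by step:
Start: pos=(-8,5), heading=90, pen down
LT 60: heading 90 -> 150
BK 12: (-8,5) -> (2.392,-1) [heading=150, draw]
RT 72: heading 150 -> 78
BK 14: (2.392,-1) -> (-0.518,-14.694) [heading=78, draw]
REPEAT 2 [
  -- iteration 1/2 --
  PD: pen down
  RT 178: heading 78 -> 260
  REPEAT 3 [
    -- iteration 1/3 --
    RT 108: heading 260 -> 152
    PD: pen down
    -- iteration 2/3 --
    RT 108: heading 152 -> 44
    PD: pen down
    -- iteration 3/3 --
    RT 108: heading 44 -> 296
    PD: pen down
  ]
  -- iteration 2/2 --
  PD: pen down
  RT 178: heading 296 -> 118
  REPEAT 3 [
    -- iteration 1/3 --
    RT 108: heading 118 -> 10
    PD: pen down
    -- iteration 2/3 --
    RT 108: heading 10 -> 262
    PD: pen down
    -- iteration 3/3 --
    RT 108: heading 262 -> 154
    PD: pen down
  ]
]
FD 1: (-0.518,-14.694) -> (-1.417,-14.256) [heading=154, draw]
RT 30: heading 154 -> 124
BK 10: (-1.417,-14.256) -> (4.175,-22.546) [heading=124, draw]
FD 6: (4.175,-22.546) -> (0.82,-17.572) [heading=124, draw]
FD 6: (0.82,-17.572) -> (-2.536,-12.598) [heading=124, draw]
Final: pos=(-2.536,-12.598), heading=124, 6 segment(s) drawn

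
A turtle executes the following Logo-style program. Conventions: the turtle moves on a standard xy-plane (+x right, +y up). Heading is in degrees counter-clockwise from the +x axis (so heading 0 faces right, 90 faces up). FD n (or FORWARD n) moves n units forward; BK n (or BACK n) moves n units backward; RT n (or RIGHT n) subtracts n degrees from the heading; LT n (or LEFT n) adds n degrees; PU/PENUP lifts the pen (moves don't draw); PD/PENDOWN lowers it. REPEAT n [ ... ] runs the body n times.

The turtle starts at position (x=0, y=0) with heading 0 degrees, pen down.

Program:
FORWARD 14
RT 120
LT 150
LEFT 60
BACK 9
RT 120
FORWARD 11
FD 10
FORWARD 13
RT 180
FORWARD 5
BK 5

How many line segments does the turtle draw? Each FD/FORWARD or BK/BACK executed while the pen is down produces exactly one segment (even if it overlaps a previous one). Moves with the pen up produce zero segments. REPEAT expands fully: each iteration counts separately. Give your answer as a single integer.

Answer: 7

Derivation:
Executing turtle program step by step:
Start: pos=(0,0), heading=0, pen down
FD 14: (0,0) -> (14,0) [heading=0, draw]
RT 120: heading 0 -> 240
LT 150: heading 240 -> 30
LT 60: heading 30 -> 90
BK 9: (14,0) -> (14,-9) [heading=90, draw]
RT 120: heading 90 -> 330
FD 11: (14,-9) -> (23.526,-14.5) [heading=330, draw]
FD 10: (23.526,-14.5) -> (32.187,-19.5) [heading=330, draw]
FD 13: (32.187,-19.5) -> (43.445,-26) [heading=330, draw]
RT 180: heading 330 -> 150
FD 5: (43.445,-26) -> (39.115,-23.5) [heading=150, draw]
BK 5: (39.115,-23.5) -> (43.445,-26) [heading=150, draw]
Final: pos=(43.445,-26), heading=150, 7 segment(s) drawn
Segments drawn: 7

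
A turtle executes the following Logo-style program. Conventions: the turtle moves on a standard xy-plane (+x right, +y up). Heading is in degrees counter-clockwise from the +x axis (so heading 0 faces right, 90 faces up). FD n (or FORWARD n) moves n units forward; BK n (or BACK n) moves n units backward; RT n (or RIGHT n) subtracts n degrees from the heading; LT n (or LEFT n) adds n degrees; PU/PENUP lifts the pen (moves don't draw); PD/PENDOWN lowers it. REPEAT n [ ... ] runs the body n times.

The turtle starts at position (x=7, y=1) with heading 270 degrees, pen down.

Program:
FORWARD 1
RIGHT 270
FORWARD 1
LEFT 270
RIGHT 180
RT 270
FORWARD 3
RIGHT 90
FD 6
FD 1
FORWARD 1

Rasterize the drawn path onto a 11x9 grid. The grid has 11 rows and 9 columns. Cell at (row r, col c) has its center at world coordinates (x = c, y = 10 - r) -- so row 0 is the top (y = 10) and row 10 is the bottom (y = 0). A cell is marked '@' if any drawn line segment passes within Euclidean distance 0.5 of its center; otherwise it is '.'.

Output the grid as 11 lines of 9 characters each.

Answer: .........
.........
.....@...
.....@...
.....@...
.....@...
.....@...
.....@...
.....@...
.....@.@.
.....@@@@

Derivation:
Segment 0: (7,1) -> (7,0)
Segment 1: (7,0) -> (8,0)
Segment 2: (8,0) -> (5,-0)
Segment 3: (5,-0) -> (5,6)
Segment 4: (5,6) -> (5,7)
Segment 5: (5,7) -> (5,8)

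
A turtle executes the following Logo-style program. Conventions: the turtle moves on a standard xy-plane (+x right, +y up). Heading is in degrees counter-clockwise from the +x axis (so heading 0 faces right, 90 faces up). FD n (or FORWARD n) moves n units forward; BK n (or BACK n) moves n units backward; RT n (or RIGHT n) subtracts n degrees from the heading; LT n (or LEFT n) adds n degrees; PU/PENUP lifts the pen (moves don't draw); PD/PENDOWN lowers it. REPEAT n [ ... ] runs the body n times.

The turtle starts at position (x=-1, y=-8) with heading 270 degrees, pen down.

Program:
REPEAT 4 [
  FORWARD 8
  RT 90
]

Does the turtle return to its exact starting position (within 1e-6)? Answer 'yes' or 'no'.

Answer: yes

Derivation:
Executing turtle program step by step:
Start: pos=(-1,-8), heading=270, pen down
REPEAT 4 [
  -- iteration 1/4 --
  FD 8: (-1,-8) -> (-1,-16) [heading=270, draw]
  RT 90: heading 270 -> 180
  -- iteration 2/4 --
  FD 8: (-1,-16) -> (-9,-16) [heading=180, draw]
  RT 90: heading 180 -> 90
  -- iteration 3/4 --
  FD 8: (-9,-16) -> (-9,-8) [heading=90, draw]
  RT 90: heading 90 -> 0
  -- iteration 4/4 --
  FD 8: (-9,-8) -> (-1,-8) [heading=0, draw]
  RT 90: heading 0 -> 270
]
Final: pos=(-1,-8), heading=270, 4 segment(s) drawn

Start position: (-1, -8)
Final position: (-1, -8)
Distance = 0; < 1e-6 -> CLOSED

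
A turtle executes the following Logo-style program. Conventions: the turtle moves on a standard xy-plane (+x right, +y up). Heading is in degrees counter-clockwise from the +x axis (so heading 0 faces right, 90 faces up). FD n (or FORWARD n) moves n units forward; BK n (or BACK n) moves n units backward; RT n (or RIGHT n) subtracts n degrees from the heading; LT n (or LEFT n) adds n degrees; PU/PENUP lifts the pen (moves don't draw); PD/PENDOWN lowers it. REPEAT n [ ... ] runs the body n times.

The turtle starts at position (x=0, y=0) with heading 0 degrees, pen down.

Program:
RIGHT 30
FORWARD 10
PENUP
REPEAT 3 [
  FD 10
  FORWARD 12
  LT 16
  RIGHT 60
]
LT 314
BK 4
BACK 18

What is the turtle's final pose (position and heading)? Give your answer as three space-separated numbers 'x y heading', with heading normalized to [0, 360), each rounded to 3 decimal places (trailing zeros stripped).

Answer: 42.873 -66.901 152

Derivation:
Executing turtle program step by step:
Start: pos=(0,0), heading=0, pen down
RT 30: heading 0 -> 330
FD 10: (0,0) -> (8.66,-5) [heading=330, draw]
PU: pen up
REPEAT 3 [
  -- iteration 1/3 --
  FD 10: (8.66,-5) -> (17.321,-10) [heading=330, move]
  FD 12: (17.321,-10) -> (27.713,-16) [heading=330, move]
  LT 16: heading 330 -> 346
  RT 60: heading 346 -> 286
  -- iteration 2/3 --
  FD 10: (27.713,-16) -> (30.469,-25.613) [heading=286, move]
  FD 12: (30.469,-25.613) -> (33.777,-37.148) [heading=286, move]
  LT 16: heading 286 -> 302
  RT 60: heading 302 -> 242
  -- iteration 3/3 --
  FD 10: (33.777,-37.148) -> (29.082,-45.977) [heading=242, move]
  FD 12: (29.082,-45.977) -> (23.448,-56.573) [heading=242, move]
  LT 16: heading 242 -> 258
  RT 60: heading 258 -> 198
]
LT 314: heading 198 -> 152
BK 4: (23.448,-56.573) -> (26.98,-58.45) [heading=152, move]
BK 18: (26.98,-58.45) -> (42.873,-66.901) [heading=152, move]
Final: pos=(42.873,-66.901), heading=152, 1 segment(s) drawn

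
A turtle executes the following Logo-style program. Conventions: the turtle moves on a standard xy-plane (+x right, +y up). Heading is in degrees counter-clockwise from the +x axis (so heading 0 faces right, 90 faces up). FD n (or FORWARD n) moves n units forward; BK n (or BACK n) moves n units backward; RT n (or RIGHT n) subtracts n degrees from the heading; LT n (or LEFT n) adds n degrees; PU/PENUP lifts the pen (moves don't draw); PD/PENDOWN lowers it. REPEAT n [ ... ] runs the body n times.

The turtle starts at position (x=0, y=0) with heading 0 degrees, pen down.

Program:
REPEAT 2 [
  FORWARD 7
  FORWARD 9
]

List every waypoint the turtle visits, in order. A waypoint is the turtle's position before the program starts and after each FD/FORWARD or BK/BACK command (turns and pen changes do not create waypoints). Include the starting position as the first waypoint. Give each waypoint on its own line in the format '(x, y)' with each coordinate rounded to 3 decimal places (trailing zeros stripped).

Executing turtle program step by step:
Start: pos=(0,0), heading=0, pen down
REPEAT 2 [
  -- iteration 1/2 --
  FD 7: (0,0) -> (7,0) [heading=0, draw]
  FD 9: (7,0) -> (16,0) [heading=0, draw]
  -- iteration 2/2 --
  FD 7: (16,0) -> (23,0) [heading=0, draw]
  FD 9: (23,0) -> (32,0) [heading=0, draw]
]
Final: pos=(32,0), heading=0, 4 segment(s) drawn
Waypoints (5 total):
(0, 0)
(7, 0)
(16, 0)
(23, 0)
(32, 0)

Answer: (0, 0)
(7, 0)
(16, 0)
(23, 0)
(32, 0)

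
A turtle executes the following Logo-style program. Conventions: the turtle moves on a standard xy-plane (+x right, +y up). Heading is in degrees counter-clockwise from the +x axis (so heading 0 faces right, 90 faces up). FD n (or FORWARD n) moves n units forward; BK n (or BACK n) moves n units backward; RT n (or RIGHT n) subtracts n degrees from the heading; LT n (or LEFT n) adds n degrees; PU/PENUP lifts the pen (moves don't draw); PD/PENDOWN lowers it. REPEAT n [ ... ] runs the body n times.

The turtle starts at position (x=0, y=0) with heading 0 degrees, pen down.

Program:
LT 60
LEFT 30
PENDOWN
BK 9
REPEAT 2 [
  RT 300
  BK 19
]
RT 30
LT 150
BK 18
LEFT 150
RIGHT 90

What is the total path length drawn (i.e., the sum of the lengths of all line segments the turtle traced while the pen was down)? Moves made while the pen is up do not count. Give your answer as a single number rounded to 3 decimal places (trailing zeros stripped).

Executing turtle program step by step:
Start: pos=(0,0), heading=0, pen down
LT 60: heading 0 -> 60
LT 30: heading 60 -> 90
PD: pen down
BK 9: (0,0) -> (0,-9) [heading=90, draw]
REPEAT 2 [
  -- iteration 1/2 --
  RT 300: heading 90 -> 150
  BK 19: (0,-9) -> (16.454,-18.5) [heading=150, draw]
  -- iteration 2/2 --
  RT 300: heading 150 -> 210
  BK 19: (16.454,-18.5) -> (32.909,-9) [heading=210, draw]
]
RT 30: heading 210 -> 180
LT 150: heading 180 -> 330
BK 18: (32.909,-9) -> (17.321,0) [heading=330, draw]
LT 150: heading 330 -> 120
RT 90: heading 120 -> 30
Final: pos=(17.321,0), heading=30, 4 segment(s) drawn

Segment lengths:
  seg 1: (0,0) -> (0,-9), length = 9
  seg 2: (0,-9) -> (16.454,-18.5), length = 19
  seg 3: (16.454,-18.5) -> (32.909,-9), length = 19
  seg 4: (32.909,-9) -> (17.321,0), length = 18
Total = 65

Answer: 65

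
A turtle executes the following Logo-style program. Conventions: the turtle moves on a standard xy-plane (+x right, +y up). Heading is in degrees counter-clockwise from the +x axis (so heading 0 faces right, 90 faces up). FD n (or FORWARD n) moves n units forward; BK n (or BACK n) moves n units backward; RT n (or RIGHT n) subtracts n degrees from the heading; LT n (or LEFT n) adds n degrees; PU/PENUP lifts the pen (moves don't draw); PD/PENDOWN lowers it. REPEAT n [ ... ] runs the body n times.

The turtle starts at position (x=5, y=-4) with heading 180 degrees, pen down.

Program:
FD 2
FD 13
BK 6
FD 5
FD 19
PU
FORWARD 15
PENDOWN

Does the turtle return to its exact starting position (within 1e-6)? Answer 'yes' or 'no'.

Executing turtle program step by step:
Start: pos=(5,-4), heading=180, pen down
FD 2: (5,-4) -> (3,-4) [heading=180, draw]
FD 13: (3,-4) -> (-10,-4) [heading=180, draw]
BK 6: (-10,-4) -> (-4,-4) [heading=180, draw]
FD 5: (-4,-4) -> (-9,-4) [heading=180, draw]
FD 19: (-9,-4) -> (-28,-4) [heading=180, draw]
PU: pen up
FD 15: (-28,-4) -> (-43,-4) [heading=180, move]
PD: pen down
Final: pos=(-43,-4), heading=180, 5 segment(s) drawn

Start position: (5, -4)
Final position: (-43, -4)
Distance = 48; >= 1e-6 -> NOT closed

Answer: no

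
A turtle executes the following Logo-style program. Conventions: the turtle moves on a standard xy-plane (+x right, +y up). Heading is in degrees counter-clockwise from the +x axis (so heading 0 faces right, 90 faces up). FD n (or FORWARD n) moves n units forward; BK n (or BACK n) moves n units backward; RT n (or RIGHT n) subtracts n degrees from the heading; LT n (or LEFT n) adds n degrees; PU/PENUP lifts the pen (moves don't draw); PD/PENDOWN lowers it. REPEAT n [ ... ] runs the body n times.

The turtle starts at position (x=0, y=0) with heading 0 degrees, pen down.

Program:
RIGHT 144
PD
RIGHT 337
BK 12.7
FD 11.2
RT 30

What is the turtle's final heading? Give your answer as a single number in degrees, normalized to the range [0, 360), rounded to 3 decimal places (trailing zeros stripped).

Executing turtle program step by step:
Start: pos=(0,0), heading=0, pen down
RT 144: heading 0 -> 216
PD: pen down
RT 337: heading 216 -> 239
BK 12.7: (0,0) -> (6.541,10.886) [heading=239, draw]
FD 11.2: (6.541,10.886) -> (0.773,1.286) [heading=239, draw]
RT 30: heading 239 -> 209
Final: pos=(0.773,1.286), heading=209, 2 segment(s) drawn

Answer: 209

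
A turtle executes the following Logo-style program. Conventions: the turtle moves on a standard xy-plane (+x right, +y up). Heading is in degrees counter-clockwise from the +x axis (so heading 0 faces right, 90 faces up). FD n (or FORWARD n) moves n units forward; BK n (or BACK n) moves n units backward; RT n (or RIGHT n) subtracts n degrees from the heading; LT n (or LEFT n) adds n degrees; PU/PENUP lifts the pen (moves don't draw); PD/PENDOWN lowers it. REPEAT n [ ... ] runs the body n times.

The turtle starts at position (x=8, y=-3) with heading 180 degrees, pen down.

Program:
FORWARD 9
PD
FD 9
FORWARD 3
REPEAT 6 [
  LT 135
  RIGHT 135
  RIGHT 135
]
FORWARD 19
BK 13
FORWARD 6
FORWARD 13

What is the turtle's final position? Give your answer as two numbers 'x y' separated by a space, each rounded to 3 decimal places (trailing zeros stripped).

Answer: -13 22

Derivation:
Executing turtle program step by step:
Start: pos=(8,-3), heading=180, pen down
FD 9: (8,-3) -> (-1,-3) [heading=180, draw]
PD: pen down
FD 9: (-1,-3) -> (-10,-3) [heading=180, draw]
FD 3: (-10,-3) -> (-13,-3) [heading=180, draw]
REPEAT 6 [
  -- iteration 1/6 --
  LT 135: heading 180 -> 315
  RT 135: heading 315 -> 180
  RT 135: heading 180 -> 45
  -- iteration 2/6 --
  LT 135: heading 45 -> 180
  RT 135: heading 180 -> 45
  RT 135: heading 45 -> 270
  -- iteration 3/6 --
  LT 135: heading 270 -> 45
  RT 135: heading 45 -> 270
  RT 135: heading 270 -> 135
  -- iteration 4/6 --
  LT 135: heading 135 -> 270
  RT 135: heading 270 -> 135
  RT 135: heading 135 -> 0
  -- iteration 5/6 --
  LT 135: heading 0 -> 135
  RT 135: heading 135 -> 0
  RT 135: heading 0 -> 225
  -- iteration 6/6 --
  LT 135: heading 225 -> 0
  RT 135: heading 0 -> 225
  RT 135: heading 225 -> 90
]
FD 19: (-13,-3) -> (-13,16) [heading=90, draw]
BK 13: (-13,16) -> (-13,3) [heading=90, draw]
FD 6: (-13,3) -> (-13,9) [heading=90, draw]
FD 13: (-13,9) -> (-13,22) [heading=90, draw]
Final: pos=(-13,22), heading=90, 7 segment(s) drawn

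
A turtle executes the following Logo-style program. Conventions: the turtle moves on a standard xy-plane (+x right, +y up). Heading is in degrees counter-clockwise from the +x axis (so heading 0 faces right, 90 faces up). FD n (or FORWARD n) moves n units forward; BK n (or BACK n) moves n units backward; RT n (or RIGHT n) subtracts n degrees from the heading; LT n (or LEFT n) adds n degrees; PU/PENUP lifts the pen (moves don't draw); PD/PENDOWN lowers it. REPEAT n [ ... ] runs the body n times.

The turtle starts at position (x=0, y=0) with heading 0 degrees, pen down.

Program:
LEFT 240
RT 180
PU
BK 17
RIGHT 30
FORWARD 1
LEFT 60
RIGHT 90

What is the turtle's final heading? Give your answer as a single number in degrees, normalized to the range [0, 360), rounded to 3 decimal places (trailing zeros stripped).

Answer: 0

Derivation:
Executing turtle program step by step:
Start: pos=(0,0), heading=0, pen down
LT 240: heading 0 -> 240
RT 180: heading 240 -> 60
PU: pen up
BK 17: (0,0) -> (-8.5,-14.722) [heading=60, move]
RT 30: heading 60 -> 30
FD 1: (-8.5,-14.722) -> (-7.634,-14.222) [heading=30, move]
LT 60: heading 30 -> 90
RT 90: heading 90 -> 0
Final: pos=(-7.634,-14.222), heading=0, 0 segment(s) drawn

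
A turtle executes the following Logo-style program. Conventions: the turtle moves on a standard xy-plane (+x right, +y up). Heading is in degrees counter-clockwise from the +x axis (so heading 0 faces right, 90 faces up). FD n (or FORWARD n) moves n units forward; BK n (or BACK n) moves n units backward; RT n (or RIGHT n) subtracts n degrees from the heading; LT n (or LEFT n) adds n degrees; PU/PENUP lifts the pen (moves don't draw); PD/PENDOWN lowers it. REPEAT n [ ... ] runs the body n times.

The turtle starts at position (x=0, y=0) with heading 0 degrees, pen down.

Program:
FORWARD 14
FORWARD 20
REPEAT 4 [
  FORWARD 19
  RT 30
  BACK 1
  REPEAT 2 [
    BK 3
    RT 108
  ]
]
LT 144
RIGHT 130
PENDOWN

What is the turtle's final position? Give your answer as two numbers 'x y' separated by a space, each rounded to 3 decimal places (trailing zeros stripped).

Executing turtle program step by step:
Start: pos=(0,0), heading=0, pen down
FD 14: (0,0) -> (14,0) [heading=0, draw]
FD 20: (14,0) -> (34,0) [heading=0, draw]
REPEAT 4 [
  -- iteration 1/4 --
  FD 19: (34,0) -> (53,0) [heading=0, draw]
  RT 30: heading 0 -> 330
  BK 1: (53,0) -> (52.134,0.5) [heading=330, draw]
  REPEAT 2 [
    -- iteration 1/2 --
    BK 3: (52.134,0.5) -> (49.536,2) [heading=330, draw]
    RT 108: heading 330 -> 222
    -- iteration 2/2 --
    BK 3: (49.536,2) -> (51.765,4.007) [heading=222, draw]
    RT 108: heading 222 -> 114
  ]
  -- iteration 2/4 --
  FD 19: (51.765,4.007) -> (44.037,21.365) [heading=114, draw]
  RT 30: heading 114 -> 84
  BK 1: (44.037,21.365) -> (43.933,20.37) [heading=84, draw]
  REPEAT 2 [
    -- iteration 1/2 --
    BK 3: (43.933,20.37) -> (43.619,17.387) [heading=84, draw]
    RT 108: heading 84 -> 336
    -- iteration 2/2 --
    BK 3: (43.619,17.387) -> (40.879,18.607) [heading=336, draw]
    RT 108: heading 336 -> 228
  ]
  -- iteration 3/4 --
  FD 19: (40.879,18.607) -> (28.165,4.487) [heading=228, draw]
  RT 30: heading 228 -> 198
  BK 1: (28.165,4.487) -> (29.116,4.796) [heading=198, draw]
  REPEAT 2 [
    -- iteration 1/2 --
    BK 3: (29.116,4.796) -> (31.969,5.723) [heading=198, draw]
    RT 108: heading 198 -> 90
    -- iteration 2/2 --
    BK 3: (31.969,5.723) -> (31.969,2.723) [heading=90, draw]
    RT 108: heading 90 -> 342
  ]
  -- iteration 4/4 --
  FD 19: (31.969,2.723) -> (50.039,-3.148) [heading=342, draw]
  RT 30: heading 342 -> 312
  BK 1: (50.039,-3.148) -> (49.37,-2.405) [heading=312, draw]
  REPEAT 2 [
    -- iteration 1/2 --
    BK 3: (49.37,-2.405) -> (47.363,-0.176) [heading=312, draw]
    RT 108: heading 312 -> 204
    -- iteration 2/2 --
    BK 3: (47.363,-0.176) -> (50.104,1.045) [heading=204, draw]
    RT 108: heading 204 -> 96
  ]
]
LT 144: heading 96 -> 240
RT 130: heading 240 -> 110
PD: pen down
Final: pos=(50.104,1.045), heading=110, 18 segment(s) drawn

Answer: 50.104 1.045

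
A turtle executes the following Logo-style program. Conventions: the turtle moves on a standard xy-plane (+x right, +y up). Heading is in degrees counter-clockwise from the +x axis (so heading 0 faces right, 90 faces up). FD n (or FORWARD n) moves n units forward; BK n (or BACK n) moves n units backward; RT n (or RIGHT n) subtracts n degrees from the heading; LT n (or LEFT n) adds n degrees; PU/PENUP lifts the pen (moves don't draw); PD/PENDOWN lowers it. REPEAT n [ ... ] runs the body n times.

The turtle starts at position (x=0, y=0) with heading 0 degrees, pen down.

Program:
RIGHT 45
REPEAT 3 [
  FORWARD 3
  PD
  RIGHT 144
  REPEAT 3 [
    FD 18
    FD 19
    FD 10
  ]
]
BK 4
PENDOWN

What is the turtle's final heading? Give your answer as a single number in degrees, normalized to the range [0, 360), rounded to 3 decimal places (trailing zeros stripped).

Answer: 243

Derivation:
Executing turtle program step by step:
Start: pos=(0,0), heading=0, pen down
RT 45: heading 0 -> 315
REPEAT 3 [
  -- iteration 1/3 --
  FD 3: (0,0) -> (2.121,-2.121) [heading=315, draw]
  PD: pen down
  RT 144: heading 315 -> 171
  REPEAT 3 [
    -- iteration 1/3 --
    FD 18: (2.121,-2.121) -> (-15.657,0.695) [heading=171, draw]
    FD 19: (-15.657,0.695) -> (-34.423,3.667) [heading=171, draw]
    FD 10: (-34.423,3.667) -> (-44.3,5.231) [heading=171, draw]
    -- iteration 2/3 --
    FD 18: (-44.3,5.231) -> (-62.078,8.047) [heading=171, draw]
    FD 19: (-62.078,8.047) -> (-80.845,11.019) [heading=171, draw]
    FD 10: (-80.845,11.019) -> (-90.721,12.584) [heading=171, draw]
    -- iteration 3/3 --
    FD 18: (-90.721,12.584) -> (-108.5,15.399) [heading=171, draw]
    FD 19: (-108.5,15.399) -> (-127.266,18.372) [heading=171, draw]
    FD 10: (-127.266,18.372) -> (-137.143,19.936) [heading=171, draw]
  ]
  -- iteration 2/3 --
  FD 3: (-137.143,19.936) -> (-140.106,20.405) [heading=171, draw]
  PD: pen down
  RT 144: heading 171 -> 27
  REPEAT 3 [
    -- iteration 1/3 --
    FD 18: (-140.106,20.405) -> (-124.068,28.577) [heading=27, draw]
    FD 19: (-124.068,28.577) -> (-107.139,37.203) [heading=27, draw]
    FD 10: (-107.139,37.203) -> (-98.228,41.743) [heading=27, draw]
    -- iteration 2/3 --
    FD 18: (-98.228,41.743) -> (-82.19,49.915) [heading=27, draw]
    FD 19: (-82.19,49.915) -> (-65.261,58.54) [heading=27, draw]
    FD 10: (-65.261,58.54) -> (-56.351,63.08) [heading=27, draw]
    -- iteration 3/3 --
    FD 18: (-56.351,63.08) -> (-40.313,71.252) [heading=27, draw]
    FD 19: (-40.313,71.252) -> (-23.384,79.878) [heading=27, draw]
    FD 10: (-23.384,79.878) -> (-14.474,84.418) [heading=27, draw]
  ]
  -- iteration 3/3 --
  FD 3: (-14.474,84.418) -> (-11.801,85.78) [heading=27, draw]
  PD: pen down
  RT 144: heading 27 -> 243
  REPEAT 3 [
    -- iteration 1/3 --
    FD 18: (-11.801,85.78) -> (-19.973,69.742) [heading=243, draw]
    FD 19: (-19.973,69.742) -> (-28.599,52.813) [heading=243, draw]
    FD 10: (-28.599,52.813) -> (-33.138,43.903) [heading=243, draw]
    -- iteration 2/3 --
    FD 18: (-33.138,43.903) -> (-41.31,27.864) [heading=243, draw]
    FD 19: (-41.31,27.864) -> (-49.936,10.935) [heading=243, draw]
    FD 10: (-49.936,10.935) -> (-54.476,2.025) [heading=243, draw]
    -- iteration 3/3 --
    FD 18: (-54.476,2.025) -> (-62.648,-14.013) [heading=243, draw]
    FD 19: (-62.648,-14.013) -> (-71.274,-30.942) [heading=243, draw]
    FD 10: (-71.274,-30.942) -> (-75.814,-39.852) [heading=243, draw]
  ]
]
BK 4: (-75.814,-39.852) -> (-73.998,-36.288) [heading=243, draw]
PD: pen down
Final: pos=(-73.998,-36.288), heading=243, 31 segment(s) drawn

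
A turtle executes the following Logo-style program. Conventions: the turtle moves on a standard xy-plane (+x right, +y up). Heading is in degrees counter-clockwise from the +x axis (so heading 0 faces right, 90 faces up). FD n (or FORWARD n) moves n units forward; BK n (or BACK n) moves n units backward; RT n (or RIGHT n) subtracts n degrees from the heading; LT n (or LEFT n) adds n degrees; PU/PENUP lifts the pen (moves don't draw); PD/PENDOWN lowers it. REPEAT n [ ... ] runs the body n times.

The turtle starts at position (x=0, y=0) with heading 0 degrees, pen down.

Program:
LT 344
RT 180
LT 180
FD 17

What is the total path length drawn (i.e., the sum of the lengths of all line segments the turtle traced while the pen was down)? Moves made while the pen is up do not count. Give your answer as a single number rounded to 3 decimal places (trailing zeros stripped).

Executing turtle program step by step:
Start: pos=(0,0), heading=0, pen down
LT 344: heading 0 -> 344
RT 180: heading 344 -> 164
LT 180: heading 164 -> 344
FD 17: (0,0) -> (16.341,-4.686) [heading=344, draw]
Final: pos=(16.341,-4.686), heading=344, 1 segment(s) drawn

Segment lengths:
  seg 1: (0,0) -> (16.341,-4.686), length = 17
Total = 17

Answer: 17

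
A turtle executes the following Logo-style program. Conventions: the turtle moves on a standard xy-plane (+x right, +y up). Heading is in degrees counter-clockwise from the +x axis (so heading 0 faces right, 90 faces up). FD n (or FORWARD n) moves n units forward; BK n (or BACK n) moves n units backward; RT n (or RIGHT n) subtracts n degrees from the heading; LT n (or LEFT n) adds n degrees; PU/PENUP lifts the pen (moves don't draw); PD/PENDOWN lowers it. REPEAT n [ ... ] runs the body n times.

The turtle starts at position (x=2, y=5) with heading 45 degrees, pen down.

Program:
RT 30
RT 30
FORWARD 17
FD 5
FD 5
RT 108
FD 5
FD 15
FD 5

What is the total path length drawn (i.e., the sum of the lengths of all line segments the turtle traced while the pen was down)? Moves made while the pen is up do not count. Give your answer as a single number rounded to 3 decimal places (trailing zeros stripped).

Executing turtle program step by step:
Start: pos=(2,5), heading=45, pen down
RT 30: heading 45 -> 15
RT 30: heading 15 -> 345
FD 17: (2,5) -> (18.421,0.6) [heading=345, draw]
FD 5: (18.421,0.6) -> (23.25,-0.694) [heading=345, draw]
FD 5: (23.25,-0.694) -> (28.08,-1.988) [heading=345, draw]
RT 108: heading 345 -> 237
FD 5: (28.08,-1.988) -> (25.357,-6.181) [heading=237, draw]
FD 15: (25.357,-6.181) -> (17.187,-18.762) [heading=237, draw]
FD 5: (17.187,-18.762) -> (14.464,-22.955) [heading=237, draw]
Final: pos=(14.464,-22.955), heading=237, 6 segment(s) drawn

Segment lengths:
  seg 1: (2,5) -> (18.421,0.6), length = 17
  seg 2: (18.421,0.6) -> (23.25,-0.694), length = 5
  seg 3: (23.25,-0.694) -> (28.08,-1.988), length = 5
  seg 4: (28.08,-1.988) -> (25.357,-6.181), length = 5
  seg 5: (25.357,-6.181) -> (17.187,-18.762), length = 15
  seg 6: (17.187,-18.762) -> (14.464,-22.955), length = 5
Total = 52

Answer: 52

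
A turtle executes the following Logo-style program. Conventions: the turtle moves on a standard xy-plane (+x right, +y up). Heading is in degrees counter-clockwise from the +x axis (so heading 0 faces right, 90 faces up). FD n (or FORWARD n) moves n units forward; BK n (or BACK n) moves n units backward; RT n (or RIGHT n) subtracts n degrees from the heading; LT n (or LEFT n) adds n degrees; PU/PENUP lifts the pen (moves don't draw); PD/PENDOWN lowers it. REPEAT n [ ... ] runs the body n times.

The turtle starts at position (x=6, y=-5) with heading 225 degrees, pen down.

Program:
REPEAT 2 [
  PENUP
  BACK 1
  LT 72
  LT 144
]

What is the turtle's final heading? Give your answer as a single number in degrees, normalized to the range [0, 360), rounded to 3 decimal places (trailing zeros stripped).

Answer: 297

Derivation:
Executing turtle program step by step:
Start: pos=(6,-5), heading=225, pen down
REPEAT 2 [
  -- iteration 1/2 --
  PU: pen up
  BK 1: (6,-5) -> (6.707,-4.293) [heading=225, move]
  LT 72: heading 225 -> 297
  LT 144: heading 297 -> 81
  -- iteration 2/2 --
  PU: pen up
  BK 1: (6.707,-4.293) -> (6.551,-5.281) [heading=81, move]
  LT 72: heading 81 -> 153
  LT 144: heading 153 -> 297
]
Final: pos=(6.551,-5.281), heading=297, 0 segment(s) drawn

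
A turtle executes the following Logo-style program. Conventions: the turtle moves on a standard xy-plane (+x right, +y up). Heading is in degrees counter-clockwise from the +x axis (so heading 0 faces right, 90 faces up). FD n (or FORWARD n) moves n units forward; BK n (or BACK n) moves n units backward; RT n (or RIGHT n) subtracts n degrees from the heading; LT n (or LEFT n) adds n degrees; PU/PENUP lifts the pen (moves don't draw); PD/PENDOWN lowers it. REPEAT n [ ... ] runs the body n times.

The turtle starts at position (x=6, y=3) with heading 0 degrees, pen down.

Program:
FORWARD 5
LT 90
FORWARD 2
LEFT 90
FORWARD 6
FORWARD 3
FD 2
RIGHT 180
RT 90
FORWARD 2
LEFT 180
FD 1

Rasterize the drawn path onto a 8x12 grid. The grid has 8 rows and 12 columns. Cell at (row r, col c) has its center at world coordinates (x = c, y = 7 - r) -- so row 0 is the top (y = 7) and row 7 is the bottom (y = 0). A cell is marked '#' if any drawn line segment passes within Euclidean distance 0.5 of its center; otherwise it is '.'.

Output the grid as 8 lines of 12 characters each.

Segment 0: (6,3) -> (11,3)
Segment 1: (11,3) -> (11,5)
Segment 2: (11,5) -> (5,5)
Segment 3: (5,5) -> (2,5)
Segment 4: (2,5) -> (0,5)
Segment 5: (0,5) -> (0,3)
Segment 6: (0,3) -> (0,4)

Answer: ............
............
############
#..........#
#.....######
............
............
............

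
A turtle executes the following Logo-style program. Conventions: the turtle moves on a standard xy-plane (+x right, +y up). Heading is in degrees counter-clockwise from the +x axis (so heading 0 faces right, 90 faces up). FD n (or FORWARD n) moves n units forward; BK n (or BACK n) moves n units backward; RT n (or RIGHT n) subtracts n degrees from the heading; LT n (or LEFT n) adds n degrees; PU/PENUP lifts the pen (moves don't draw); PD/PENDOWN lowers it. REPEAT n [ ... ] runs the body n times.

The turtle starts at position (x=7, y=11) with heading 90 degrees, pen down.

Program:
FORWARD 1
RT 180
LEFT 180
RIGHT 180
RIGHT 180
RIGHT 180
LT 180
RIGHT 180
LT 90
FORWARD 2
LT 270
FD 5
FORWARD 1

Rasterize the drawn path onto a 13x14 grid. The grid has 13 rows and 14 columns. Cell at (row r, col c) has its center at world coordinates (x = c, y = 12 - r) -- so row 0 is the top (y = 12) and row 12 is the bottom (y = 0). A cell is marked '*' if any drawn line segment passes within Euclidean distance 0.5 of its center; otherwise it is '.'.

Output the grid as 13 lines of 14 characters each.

Answer: .......***....
.......*.*....
.........*....
.........*....
.........*....
.........*....
.........*....
..............
..............
..............
..............
..............
..............

Derivation:
Segment 0: (7,11) -> (7,12)
Segment 1: (7,12) -> (9,12)
Segment 2: (9,12) -> (9,7)
Segment 3: (9,7) -> (9,6)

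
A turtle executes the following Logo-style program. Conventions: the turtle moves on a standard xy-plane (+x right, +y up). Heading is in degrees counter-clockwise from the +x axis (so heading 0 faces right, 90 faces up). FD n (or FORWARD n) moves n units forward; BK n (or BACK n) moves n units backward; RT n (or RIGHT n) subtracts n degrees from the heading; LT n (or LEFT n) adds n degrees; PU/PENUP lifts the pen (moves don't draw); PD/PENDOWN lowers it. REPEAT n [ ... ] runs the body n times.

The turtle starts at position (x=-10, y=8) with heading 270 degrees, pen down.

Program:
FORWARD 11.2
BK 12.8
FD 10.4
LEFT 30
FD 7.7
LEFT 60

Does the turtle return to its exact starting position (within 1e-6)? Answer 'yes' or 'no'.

Executing turtle program step by step:
Start: pos=(-10,8), heading=270, pen down
FD 11.2: (-10,8) -> (-10,-3.2) [heading=270, draw]
BK 12.8: (-10,-3.2) -> (-10,9.6) [heading=270, draw]
FD 10.4: (-10,9.6) -> (-10,-0.8) [heading=270, draw]
LT 30: heading 270 -> 300
FD 7.7: (-10,-0.8) -> (-6.15,-7.468) [heading=300, draw]
LT 60: heading 300 -> 0
Final: pos=(-6.15,-7.468), heading=0, 4 segment(s) drawn

Start position: (-10, 8)
Final position: (-6.15, -7.468)
Distance = 15.94; >= 1e-6 -> NOT closed

Answer: no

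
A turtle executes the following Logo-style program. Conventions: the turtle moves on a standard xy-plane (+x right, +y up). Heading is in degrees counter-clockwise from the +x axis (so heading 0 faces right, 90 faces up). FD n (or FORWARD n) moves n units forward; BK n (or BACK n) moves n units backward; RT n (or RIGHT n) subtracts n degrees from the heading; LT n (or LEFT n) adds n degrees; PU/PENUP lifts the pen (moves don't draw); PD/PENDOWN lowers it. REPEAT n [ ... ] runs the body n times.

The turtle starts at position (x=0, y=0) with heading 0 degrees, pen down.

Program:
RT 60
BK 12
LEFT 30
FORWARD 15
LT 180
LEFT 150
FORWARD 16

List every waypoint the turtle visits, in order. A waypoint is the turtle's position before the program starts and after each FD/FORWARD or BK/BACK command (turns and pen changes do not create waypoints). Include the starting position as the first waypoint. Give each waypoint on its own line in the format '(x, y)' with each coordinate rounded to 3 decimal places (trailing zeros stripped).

Answer: (0, 0)
(-6, 10.392)
(6.99, 2.892)
(14.99, -10.964)

Derivation:
Executing turtle program step by step:
Start: pos=(0,0), heading=0, pen down
RT 60: heading 0 -> 300
BK 12: (0,0) -> (-6,10.392) [heading=300, draw]
LT 30: heading 300 -> 330
FD 15: (-6,10.392) -> (6.99,2.892) [heading=330, draw]
LT 180: heading 330 -> 150
LT 150: heading 150 -> 300
FD 16: (6.99,2.892) -> (14.99,-10.964) [heading=300, draw]
Final: pos=(14.99,-10.964), heading=300, 3 segment(s) drawn
Waypoints (4 total):
(0, 0)
(-6, 10.392)
(6.99, 2.892)
(14.99, -10.964)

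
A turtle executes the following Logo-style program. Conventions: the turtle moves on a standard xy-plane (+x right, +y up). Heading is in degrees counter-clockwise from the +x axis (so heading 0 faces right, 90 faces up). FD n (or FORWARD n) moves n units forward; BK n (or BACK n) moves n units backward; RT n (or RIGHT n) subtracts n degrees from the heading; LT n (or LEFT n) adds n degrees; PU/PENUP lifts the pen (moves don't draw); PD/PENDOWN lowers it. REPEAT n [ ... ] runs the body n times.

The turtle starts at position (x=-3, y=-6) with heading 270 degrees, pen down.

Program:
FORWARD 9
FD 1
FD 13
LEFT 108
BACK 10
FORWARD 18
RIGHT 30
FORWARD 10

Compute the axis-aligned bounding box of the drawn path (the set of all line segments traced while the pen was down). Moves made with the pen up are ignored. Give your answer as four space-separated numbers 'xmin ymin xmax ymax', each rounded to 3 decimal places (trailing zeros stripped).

Executing turtle program step by step:
Start: pos=(-3,-6), heading=270, pen down
FD 9: (-3,-6) -> (-3,-15) [heading=270, draw]
FD 1: (-3,-15) -> (-3,-16) [heading=270, draw]
FD 13: (-3,-16) -> (-3,-29) [heading=270, draw]
LT 108: heading 270 -> 18
BK 10: (-3,-29) -> (-12.511,-32.09) [heading=18, draw]
FD 18: (-12.511,-32.09) -> (4.608,-26.528) [heading=18, draw]
RT 30: heading 18 -> 348
FD 10: (4.608,-26.528) -> (14.39,-28.607) [heading=348, draw]
Final: pos=(14.39,-28.607), heading=348, 6 segment(s) drawn

Segment endpoints: x in {-12.511, -3, -3, -3, 4.608, 14.39}, y in {-32.09, -29, -28.607, -26.528, -16, -15, -6}
xmin=-12.511, ymin=-32.09, xmax=14.39, ymax=-6

Answer: -12.511 -32.09 14.39 -6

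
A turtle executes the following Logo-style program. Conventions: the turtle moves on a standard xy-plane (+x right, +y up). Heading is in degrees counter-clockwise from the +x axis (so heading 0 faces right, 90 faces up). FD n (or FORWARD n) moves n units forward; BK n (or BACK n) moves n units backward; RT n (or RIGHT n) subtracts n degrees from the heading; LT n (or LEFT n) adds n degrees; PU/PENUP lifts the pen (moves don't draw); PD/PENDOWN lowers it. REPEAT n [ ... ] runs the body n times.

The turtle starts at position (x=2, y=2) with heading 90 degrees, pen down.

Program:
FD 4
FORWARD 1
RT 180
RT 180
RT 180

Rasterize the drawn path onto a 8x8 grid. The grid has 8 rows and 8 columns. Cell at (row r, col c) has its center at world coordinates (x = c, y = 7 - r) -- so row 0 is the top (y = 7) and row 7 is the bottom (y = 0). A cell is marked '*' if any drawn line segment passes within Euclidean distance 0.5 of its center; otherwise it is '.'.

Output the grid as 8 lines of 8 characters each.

Segment 0: (2,2) -> (2,6)
Segment 1: (2,6) -> (2,7)

Answer: ..*.....
..*.....
..*.....
..*.....
..*.....
..*.....
........
........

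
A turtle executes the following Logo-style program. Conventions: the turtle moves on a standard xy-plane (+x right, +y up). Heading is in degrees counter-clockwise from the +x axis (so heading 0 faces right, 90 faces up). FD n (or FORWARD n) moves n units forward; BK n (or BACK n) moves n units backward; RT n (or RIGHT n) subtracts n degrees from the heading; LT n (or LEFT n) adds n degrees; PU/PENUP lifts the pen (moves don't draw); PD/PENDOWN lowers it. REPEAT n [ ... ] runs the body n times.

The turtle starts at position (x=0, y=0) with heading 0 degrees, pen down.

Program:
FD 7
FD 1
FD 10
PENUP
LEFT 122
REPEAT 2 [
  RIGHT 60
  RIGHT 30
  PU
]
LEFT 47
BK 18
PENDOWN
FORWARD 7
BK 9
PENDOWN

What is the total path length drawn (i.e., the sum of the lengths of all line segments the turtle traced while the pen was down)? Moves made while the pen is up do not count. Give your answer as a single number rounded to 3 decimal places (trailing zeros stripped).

Executing turtle program step by step:
Start: pos=(0,0), heading=0, pen down
FD 7: (0,0) -> (7,0) [heading=0, draw]
FD 1: (7,0) -> (8,0) [heading=0, draw]
FD 10: (8,0) -> (18,0) [heading=0, draw]
PU: pen up
LT 122: heading 0 -> 122
REPEAT 2 [
  -- iteration 1/2 --
  RT 60: heading 122 -> 62
  RT 30: heading 62 -> 32
  PU: pen up
  -- iteration 2/2 --
  RT 60: heading 32 -> 332
  RT 30: heading 332 -> 302
  PU: pen up
]
LT 47: heading 302 -> 349
BK 18: (18,0) -> (0.331,3.435) [heading=349, move]
PD: pen down
FD 7: (0.331,3.435) -> (7.202,2.099) [heading=349, draw]
BK 9: (7.202,2.099) -> (-1.633,3.816) [heading=349, draw]
PD: pen down
Final: pos=(-1.633,3.816), heading=349, 5 segment(s) drawn

Segment lengths:
  seg 1: (0,0) -> (7,0), length = 7
  seg 2: (7,0) -> (8,0), length = 1
  seg 3: (8,0) -> (18,0), length = 10
  seg 4: (0.331,3.435) -> (7.202,2.099), length = 7
  seg 5: (7.202,2.099) -> (-1.633,3.816), length = 9
Total = 34

Answer: 34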